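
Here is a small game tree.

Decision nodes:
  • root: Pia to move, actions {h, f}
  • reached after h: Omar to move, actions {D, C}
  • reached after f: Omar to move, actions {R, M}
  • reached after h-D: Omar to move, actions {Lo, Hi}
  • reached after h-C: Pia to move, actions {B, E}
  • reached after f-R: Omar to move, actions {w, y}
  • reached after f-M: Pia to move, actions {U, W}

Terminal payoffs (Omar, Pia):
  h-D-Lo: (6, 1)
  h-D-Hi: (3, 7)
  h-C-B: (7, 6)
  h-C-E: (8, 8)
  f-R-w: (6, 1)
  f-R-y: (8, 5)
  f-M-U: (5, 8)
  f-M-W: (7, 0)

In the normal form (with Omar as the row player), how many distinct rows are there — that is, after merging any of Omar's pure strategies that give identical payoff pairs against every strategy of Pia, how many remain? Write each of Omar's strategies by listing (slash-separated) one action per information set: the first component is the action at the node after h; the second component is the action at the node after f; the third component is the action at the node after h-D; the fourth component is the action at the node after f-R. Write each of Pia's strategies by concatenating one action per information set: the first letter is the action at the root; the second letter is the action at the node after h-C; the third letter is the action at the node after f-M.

9

Omar has 16 pure strategies: D/R/Lo/w, D/R/Lo/y, D/R/Hi/w, D/R/Hi/y, D/M/Lo/w, D/M/Lo/y, D/M/Hi/w, D/M/Hi/y, C/R/Lo/w, C/R/Lo/y, C/R/Hi/w, C/R/Hi/y, C/M/Lo/w, C/M/Lo/y, C/M/Hi/w, C/M/Hi/y. Columns: hBU, hBW, hEU, hEW, fBU, fBW, fEU, fEW.
{D/R/Lo/w} → row (6,1) (6,1) (6,1) (6,1) (6,1) (6,1) (6,1) (6,1)
{D/R/Lo/y} → row (6,1) (6,1) (6,1) (6,1) (8,5) (8,5) (8,5) (8,5)
{D/R/Hi/w} → row (3,7) (3,7) (3,7) (3,7) (6,1) (6,1) (6,1) (6,1)
{D/R/Hi/y} → row (3,7) (3,7) (3,7) (3,7) (8,5) (8,5) (8,5) (8,5)
{D/M/Lo/w, D/M/Lo/y} → row (6,1) (6,1) (6,1) (6,1) (5,8) (7,0) (5,8) (7,0)
{D/M/Hi/w, D/M/Hi/y} → row (3,7) (3,7) (3,7) (3,7) (5,8) (7,0) (5,8) (7,0)
{C/R/Lo/w, C/R/Hi/w} → row (7,6) (7,6) (8,8) (8,8) (6,1) (6,1) (6,1) (6,1)
{C/R/Lo/y, C/R/Hi/y} → row (7,6) (7,6) (8,8) (8,8) (8,5) (8,5) (8,5) (8,5)
{C/M/Lo/w, C/M/Lo/y, C/M/Hi/w, C/M/Hi/y} → row (7,6) (7,6) (8,8) (8,8) (5,8) (7,0) (5,8) (7,0)
That's 9 distinct rows out of 16 strategies.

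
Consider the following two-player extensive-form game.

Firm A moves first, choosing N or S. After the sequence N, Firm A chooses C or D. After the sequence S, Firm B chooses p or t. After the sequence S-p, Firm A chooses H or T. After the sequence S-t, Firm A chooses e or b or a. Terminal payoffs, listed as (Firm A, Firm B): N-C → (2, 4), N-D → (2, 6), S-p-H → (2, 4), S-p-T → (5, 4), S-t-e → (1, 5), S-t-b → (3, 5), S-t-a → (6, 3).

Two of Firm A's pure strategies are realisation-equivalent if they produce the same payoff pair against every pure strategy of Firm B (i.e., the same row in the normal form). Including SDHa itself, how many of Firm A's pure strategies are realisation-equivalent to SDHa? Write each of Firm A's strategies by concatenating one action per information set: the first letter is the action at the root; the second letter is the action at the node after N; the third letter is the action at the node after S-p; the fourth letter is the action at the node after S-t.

2

Row for SDHa (columns p, t): (2,4) (6,3).
Under SDHa, Firm A's choice at the node after N can never be reached regardless of what Firm B does, so varying those choices leaves every outcome unchanged.
Holding the reachable choices fixed and varying the unreachable one freely already gives 2 equivalent strategies.
No other strategy reproduces this row, so those 2 are the full class: SCHa, SDHa.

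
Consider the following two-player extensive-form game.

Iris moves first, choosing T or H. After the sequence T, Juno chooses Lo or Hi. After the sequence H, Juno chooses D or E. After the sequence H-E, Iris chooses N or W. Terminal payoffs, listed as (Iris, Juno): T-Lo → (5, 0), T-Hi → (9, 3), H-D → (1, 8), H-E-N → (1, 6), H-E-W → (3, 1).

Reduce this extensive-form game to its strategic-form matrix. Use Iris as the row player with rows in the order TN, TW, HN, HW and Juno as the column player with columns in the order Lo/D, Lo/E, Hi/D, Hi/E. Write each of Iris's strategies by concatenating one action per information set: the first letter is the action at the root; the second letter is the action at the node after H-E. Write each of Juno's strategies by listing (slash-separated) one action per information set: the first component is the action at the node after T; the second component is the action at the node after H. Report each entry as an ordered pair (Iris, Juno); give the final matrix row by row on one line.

TN: (5,0) (5,0) (9,3) (9,3) | TW: (5,0) (5,0) (9,3) (9,3) | HN: (1,8) (1,6) (1,8) (1,6) | HW: (1,8) (3,1) (1,8) (3,1)

Row TN: Lo/D→(5,0), Lo/E→(5,0), Hi/D→(9,3), Hi/E→(9,3)
Row TW: Lo/D→(5,0), Lo/E→(5,0), Hi/D→(9,3), Hi/E→(9,3)
Row HN: Lo/D→(1,8), Lo/E→(1,6), Hi/D→(1,8), Hi/E→(1,6)
Row HW: Lo/D→(1,8), Lo/E→(3,1), Hi/D→(1,8), Hi/E→(3,1)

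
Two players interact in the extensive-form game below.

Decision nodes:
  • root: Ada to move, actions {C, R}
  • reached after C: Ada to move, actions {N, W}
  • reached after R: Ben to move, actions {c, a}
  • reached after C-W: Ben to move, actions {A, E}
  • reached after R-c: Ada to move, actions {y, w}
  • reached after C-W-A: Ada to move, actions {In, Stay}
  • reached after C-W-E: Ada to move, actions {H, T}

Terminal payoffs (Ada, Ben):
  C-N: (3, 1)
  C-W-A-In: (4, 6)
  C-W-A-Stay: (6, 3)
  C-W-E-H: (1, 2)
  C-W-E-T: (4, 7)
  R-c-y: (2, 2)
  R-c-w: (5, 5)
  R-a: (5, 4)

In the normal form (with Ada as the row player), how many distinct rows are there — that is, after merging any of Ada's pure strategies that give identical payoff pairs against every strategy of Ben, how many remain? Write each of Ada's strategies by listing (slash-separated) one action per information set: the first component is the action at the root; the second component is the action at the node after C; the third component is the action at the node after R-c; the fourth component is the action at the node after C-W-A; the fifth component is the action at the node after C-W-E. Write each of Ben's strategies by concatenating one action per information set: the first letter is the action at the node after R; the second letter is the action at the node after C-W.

Ada has 32 pure strategies: C/N/y/In/H, C/N/y/In/T, C/N/y/Stay/H, C/N/y/Stay/T, C/N/w/In/H, C/N/w/In/T, C/N/w/Stay/H, C/N/w/Stay/T, C/W/y/In/H, C/W/y/In/T, C/W/y/Stay/H, C/W/y/Stay/T, C/W/w/In/H, C/W/w/In/T, C/W/w/Stay/H, C/W/w/Stay/T, R/N/y/In/H, R/N/y/In/T, R/N/y/Stay/H, R/N/y/Stay/T, R/N/w/In/H, R/N/w/In/T, R/N/w/Stay/H, R/N/w/Stay/T, R/W/y/In/H, R/W/y/In/T, R/W/y/Stay/H, R/W/y/Stay/T, R/W/w/In/H, R/W/w/In/T, R/W/w/Stay/H, R/W/w/Stay/T. Columns: cA, cE, aA, aE.
{C/N/y/In/H, C/N/y/In/T, C/N/y/Stay/H, C/N/y/Stay/T, C/N/w/In/H, C/N/w/In/T, C/N/w/Stay/H, C/N/w/Stay/T} → row (3,1) (3,1) (3,1) (3,1)
{C/W/y/In/H, C/W/w/In/H} → row (4,6) (1,2) (4,6) (1,2)
{C/W/y/In/T, C/W/w/In/T} → row (4,6) (4,7) (4,6) (4,7)
{C/W/y/Stay/H, C/W/w/Stay/H} → row (6,3) (1,2) (6,3) (1,2)
{C/W/y/Stay/T, C/W/w/Stay/T} → row (6,3) (4,7) (6,3) (4,7)
{R/N/y/In/H, R/N/y/In/T, R/N/y/Stay/H, R/N/y/Stay/T, R/W/y/In/H, R/W/y/In/T, R/W/y/Stay/H, R/W/y/Stay/T} → row (2,2) (2,2) (5,4) (5,4)
{R/N/w/In/H, R/N/w/In/T, R/N/w/Stay/H, R/N/w/Stay/T, R/W/w/In/H, R/W/w/In/T, R/W/w/Stay/H, R/W/w/Stay/T} → row (5,5) (5,5) (5,4) (5,4)
That's 7 distinct rows out of 32 strategies.

7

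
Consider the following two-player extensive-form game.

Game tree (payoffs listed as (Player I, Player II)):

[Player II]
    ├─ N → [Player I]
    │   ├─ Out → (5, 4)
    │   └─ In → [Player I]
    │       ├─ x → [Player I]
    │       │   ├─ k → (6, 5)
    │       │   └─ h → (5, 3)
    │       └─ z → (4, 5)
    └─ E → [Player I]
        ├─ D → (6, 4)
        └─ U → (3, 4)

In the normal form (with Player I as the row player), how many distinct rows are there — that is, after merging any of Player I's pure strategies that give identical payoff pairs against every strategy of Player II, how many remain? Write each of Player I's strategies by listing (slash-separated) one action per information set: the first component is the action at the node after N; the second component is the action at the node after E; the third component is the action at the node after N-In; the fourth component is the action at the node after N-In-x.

Player I has 16 pure strategies: Out/D/x/k, Out/D/x/h, Out/D/z/k, Out/D/z/h, Out/U/x/k, Out/U/x/h, Out/U/z/k, Out/U/z/h, In/D/x/k, In/D/x/h, In/D/z/k, In/D/z/h, In/U/x/k, In/U/x/h, In/U/z/k, In/U/z/h. Columns: N, E.
{Out/D/x/k, Out/D/x/h, Out/D/z/k, Out/D/z/h} → row (5,4) (6,4)
{Out/U/x/k, Out/U/x/h, Out/U/z/k, Out/U/z/h} → row (5,4) (3,4)
{In/D/x/k} → row (6,5) (6,4)
{In/D/x/h} → row (5,3) (6,4)
{In/D/z/k, In/D/z/h} → row (4,5) (6,4)
{In/U/x/k} → row (6,5) (3,4)
{In/U/x/h} → row (5,3) (3,4)
{In/U/z/k, In/U/z/h} → row (4,5) (3,4)
That's 8 distinct rows out of 16 strategies.

8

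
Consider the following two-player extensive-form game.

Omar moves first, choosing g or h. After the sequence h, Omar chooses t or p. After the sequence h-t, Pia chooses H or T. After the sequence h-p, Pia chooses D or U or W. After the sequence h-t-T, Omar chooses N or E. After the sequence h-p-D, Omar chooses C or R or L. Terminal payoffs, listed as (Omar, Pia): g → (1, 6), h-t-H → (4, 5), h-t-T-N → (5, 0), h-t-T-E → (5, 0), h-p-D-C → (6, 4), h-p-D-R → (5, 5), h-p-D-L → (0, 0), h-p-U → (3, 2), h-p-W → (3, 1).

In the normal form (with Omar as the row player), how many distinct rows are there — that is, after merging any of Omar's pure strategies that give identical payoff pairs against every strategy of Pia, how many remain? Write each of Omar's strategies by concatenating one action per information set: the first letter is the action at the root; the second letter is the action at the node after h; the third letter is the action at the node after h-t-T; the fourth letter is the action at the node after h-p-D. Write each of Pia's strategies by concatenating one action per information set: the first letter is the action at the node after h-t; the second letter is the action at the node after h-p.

5

Omar has 24 pure strategies: gtNC, gtNR, gtNL, gtEC, gtER, gtEL, gpNC, gpNR, gpNL, gpEC, gpER, gpEL, htNC, htNR, htNL, htEC, htER, htEL, hpNC, hpNR, hpNL, hpEC, hpER, hpEL. Columns: HD, HU, HW, TD, TU, TW.
{gtNC, gtNR, gtNL, gtEC, gtER, gtEL, gpNC, gpNR, gpNL, gpEC, gpER, gpEL} → row (1,6) (1,6) (1,6) (1,6) (1,6) (1,6)
{htNC, htNR, htNL, htEC, htER, htEL} → row (4,5) (4,5) (4,5) (5,0) (5,0) (5,0)
{hpNC, hpEC} → row (6,4) (3,2) (3,1) (6,4) (3,2) (3,1)
{hpNR, hpER} → row (5,5) (3,2) (3,1) (5,5) (3,2) (3,1)
{hpNL, hpEL} → row (0,0) (3,2) (3,1) (0,0) (3,2) (3,1)
That's 5 distinct rows out of 24 strategies.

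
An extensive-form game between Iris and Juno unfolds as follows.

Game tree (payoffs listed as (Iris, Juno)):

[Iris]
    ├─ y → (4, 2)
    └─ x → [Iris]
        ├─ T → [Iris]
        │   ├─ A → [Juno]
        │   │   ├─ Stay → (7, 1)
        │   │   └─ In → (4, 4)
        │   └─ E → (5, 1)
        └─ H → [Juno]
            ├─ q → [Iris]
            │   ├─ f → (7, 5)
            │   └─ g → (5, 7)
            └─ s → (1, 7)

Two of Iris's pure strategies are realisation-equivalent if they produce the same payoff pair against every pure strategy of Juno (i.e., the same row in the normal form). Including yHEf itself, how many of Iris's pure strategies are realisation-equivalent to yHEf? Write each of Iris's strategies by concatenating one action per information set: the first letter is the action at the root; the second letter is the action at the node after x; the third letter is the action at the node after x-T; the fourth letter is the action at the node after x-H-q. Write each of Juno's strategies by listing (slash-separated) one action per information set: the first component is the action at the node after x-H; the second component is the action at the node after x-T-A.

8

Row for yHEf (columns q/Stay, q/In, s/Stay, s/In): (4,2) (4,2) (4,2) (4,2).
Under yHEf, Iris's choice at the node after x and at the node after x-T and at the node after x-H-q can never be reached regardless of what Juno does, so varying those choices leaves every outcome unchanged.
Holding the reachable choices fixed and varying the unreachable ones freely already gives 2 × 2 × 2 = 8 equivalent strategies.
No other strategy reproduces this row, so those 8 are the full class: yTAf, yTAg, yTEf, yTEg, yHAf, yHAg, yHEf, yHEg.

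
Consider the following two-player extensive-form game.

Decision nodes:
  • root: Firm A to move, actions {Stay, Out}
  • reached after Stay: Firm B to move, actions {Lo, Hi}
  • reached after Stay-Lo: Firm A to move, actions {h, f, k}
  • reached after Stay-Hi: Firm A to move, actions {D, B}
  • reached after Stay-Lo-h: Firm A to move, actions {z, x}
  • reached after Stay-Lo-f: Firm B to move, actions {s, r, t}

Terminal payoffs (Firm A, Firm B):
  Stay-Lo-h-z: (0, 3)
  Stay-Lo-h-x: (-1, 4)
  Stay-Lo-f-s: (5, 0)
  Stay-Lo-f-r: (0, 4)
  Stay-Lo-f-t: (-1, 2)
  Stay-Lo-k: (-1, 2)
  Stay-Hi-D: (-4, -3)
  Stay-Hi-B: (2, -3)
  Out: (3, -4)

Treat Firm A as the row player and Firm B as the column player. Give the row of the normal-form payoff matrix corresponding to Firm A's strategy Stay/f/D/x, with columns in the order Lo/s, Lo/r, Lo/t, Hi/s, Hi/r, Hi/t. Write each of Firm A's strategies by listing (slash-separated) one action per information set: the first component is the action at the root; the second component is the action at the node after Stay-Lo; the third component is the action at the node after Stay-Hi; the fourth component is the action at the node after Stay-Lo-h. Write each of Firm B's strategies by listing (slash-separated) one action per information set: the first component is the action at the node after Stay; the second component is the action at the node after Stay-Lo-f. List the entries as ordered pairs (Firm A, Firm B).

vs Lo/s: Firm A plays Stay → Firm B plays Lo at [Stay] → Firm A plays f at [Stay-Lo] → Firm B plays s at [Stay-Lo-f] → (5, 0)
vs Lo/r: Firm A plays Stay → Firm B plays Lo at [Stay] → Firm A plays f at [Stay-Lo] → Firm B plays r at [Stay-Lo-f] → (0, 4)
vs Lo/t: Firm A plays Stay → Firm B plays Lo at [Stay] → Firm A plays f at [Stay-Lo] → Firm B plays t at [Stay-Lo-f] → (-1, 2)
vs Hi/s: Firm A plays Stay → Firm B plays Hi at [Stay] → Firm A plays D at [Stay-Hi] → (-4, -3)
vs Hi/r: Firm A plays Stay → Firm B plays Hi at [Stay] → Firm A plays D at [Stay-Hi] → (-4, -3)
vs Hi/t: Firm A plays Stay → Firm B plays Hi at [Stay] → Firm A plays D at [Stay-Hi] → (-4, -3)

(5,0) (0,4) (-1,2) (-4,-3) (-4,-3) (-4,-3)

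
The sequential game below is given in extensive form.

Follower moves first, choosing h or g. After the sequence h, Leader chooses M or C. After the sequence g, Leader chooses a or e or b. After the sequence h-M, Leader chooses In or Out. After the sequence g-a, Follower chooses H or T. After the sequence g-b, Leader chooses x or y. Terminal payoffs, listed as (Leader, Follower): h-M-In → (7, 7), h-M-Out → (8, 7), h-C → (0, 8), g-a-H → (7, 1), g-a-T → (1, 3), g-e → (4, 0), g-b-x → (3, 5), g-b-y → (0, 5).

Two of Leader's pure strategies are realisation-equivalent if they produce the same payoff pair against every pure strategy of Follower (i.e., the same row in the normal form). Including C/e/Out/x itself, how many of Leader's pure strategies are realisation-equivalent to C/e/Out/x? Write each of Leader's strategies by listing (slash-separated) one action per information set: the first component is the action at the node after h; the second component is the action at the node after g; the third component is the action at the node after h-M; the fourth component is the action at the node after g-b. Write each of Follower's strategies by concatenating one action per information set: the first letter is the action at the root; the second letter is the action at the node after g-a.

Row for C/e/Out/x (columns hH, hT, gH, gT): (0,8) (0,8) (4,0) (4,0).
Under C/e/Out/x, Leader's choice at the node after h-M and at the node after g-b can never be reached regardless of what Follower does, so varying those choices leaves every outcome unchanged.
Holding the reachable choices fixed and varying the unreachable ones freely already gives 2 × 2 = 4 equivalent strategies.
No other strategy reproduces this row, so those 4 are the full class: C/e/In/x, C/e/In/y, C/e/Out/x, C/e/Out/y.

4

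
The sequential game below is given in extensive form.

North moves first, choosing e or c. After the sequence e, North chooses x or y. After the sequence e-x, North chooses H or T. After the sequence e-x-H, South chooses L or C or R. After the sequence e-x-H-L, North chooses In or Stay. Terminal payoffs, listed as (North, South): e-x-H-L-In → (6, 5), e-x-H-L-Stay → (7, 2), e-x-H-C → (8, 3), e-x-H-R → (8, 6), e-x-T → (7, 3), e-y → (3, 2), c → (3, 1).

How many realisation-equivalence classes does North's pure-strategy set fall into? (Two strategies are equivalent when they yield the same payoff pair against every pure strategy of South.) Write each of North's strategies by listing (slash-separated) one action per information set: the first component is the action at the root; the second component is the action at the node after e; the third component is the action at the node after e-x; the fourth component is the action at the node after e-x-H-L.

North has 16 pure strategies: e/x/H/In, e/x/H/Stay, e/x/T/In, e/x/T/Stay, e/y/H/In, e/y/H/Stay, e/y/T/In, e/y/T/Stay, c/x/H/In, c/x/H/Stay, c/x/T/In, c/x/T/Stay, c/y/H/In, c/y/H/Stay, c/y/T/In, c/y/T/Stay. Columns: L, C, R.
{e/x/H/In} → row (6,5) (8,3) (8,6)
{e/x/H/Stay} → row (7,2) (8,3) (8,6)
{e/x/T/In, e/x/T/Stay} → row (7,3) (7,3) (7,3)
{e/y/H/In, e/y/H/Stay, e/y/T/In, e/y/T/Stay} → row (3,2) (3,2) (3,2)
{c/x/H/In, c/x/H/Stay, c/x/T/In, c/x/T/Stay, c/y/H/In, c/y/H/Stay, c/y/T/In, c/y/T/Stay} → row (3,1) (3,1) (3,1)
That's 5 distinct rows out of 16 strategies.

5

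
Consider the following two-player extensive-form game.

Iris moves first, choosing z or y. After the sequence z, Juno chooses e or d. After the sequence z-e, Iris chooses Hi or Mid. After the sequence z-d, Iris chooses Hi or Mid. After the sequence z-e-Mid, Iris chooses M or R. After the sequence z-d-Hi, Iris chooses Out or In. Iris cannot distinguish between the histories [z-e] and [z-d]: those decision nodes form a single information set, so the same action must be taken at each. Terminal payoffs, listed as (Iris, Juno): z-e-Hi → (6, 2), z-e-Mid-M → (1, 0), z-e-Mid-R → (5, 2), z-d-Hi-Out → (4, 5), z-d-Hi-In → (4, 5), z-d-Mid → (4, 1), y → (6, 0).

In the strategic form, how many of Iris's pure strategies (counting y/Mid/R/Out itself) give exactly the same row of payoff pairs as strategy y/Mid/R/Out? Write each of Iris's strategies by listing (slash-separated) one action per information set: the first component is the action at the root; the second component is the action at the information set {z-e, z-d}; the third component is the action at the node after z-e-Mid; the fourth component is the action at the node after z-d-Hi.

8

Row for y/Mid/R/Out (columns e, d): (6,0) (6,0).
Under y/Mid/R/Out, Iris's choice at the information set {z-e, z-d} and at the node after z-e-Mid and at the node after z-d-Hi can never be reached regardless of what Juno does, so varying those choices leaves every outcome unchanged.
Holding the reachable choices fixed and varying the unreachable ones freely already gives 2 × 2 × 2 = 8 equivalent strategies.
No other strategy reproduces this row, so those 8 are the full class: y/Hi/M/Out, y/Hi/M/In, y/Hi/R/Out, y/Hi/R/In, y/Mid/M/Out, y/Mid/M/In, y/Mid/R/Out, y/Mid/R/In.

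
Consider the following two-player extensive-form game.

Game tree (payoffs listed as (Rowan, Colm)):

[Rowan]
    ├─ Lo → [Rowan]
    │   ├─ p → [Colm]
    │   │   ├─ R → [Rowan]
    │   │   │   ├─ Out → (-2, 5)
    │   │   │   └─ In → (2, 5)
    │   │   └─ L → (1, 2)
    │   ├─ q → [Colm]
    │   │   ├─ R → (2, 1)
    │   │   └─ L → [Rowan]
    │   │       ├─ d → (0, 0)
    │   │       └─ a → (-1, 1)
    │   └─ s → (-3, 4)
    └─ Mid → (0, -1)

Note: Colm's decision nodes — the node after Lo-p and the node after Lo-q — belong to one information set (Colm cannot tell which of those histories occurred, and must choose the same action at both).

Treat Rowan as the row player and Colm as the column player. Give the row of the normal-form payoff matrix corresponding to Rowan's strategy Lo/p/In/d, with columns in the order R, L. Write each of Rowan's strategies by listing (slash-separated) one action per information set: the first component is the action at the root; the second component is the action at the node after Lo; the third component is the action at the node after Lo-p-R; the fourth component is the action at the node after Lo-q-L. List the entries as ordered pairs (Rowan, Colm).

(2,5) (1,2)

vs R: Rowan plays Lo → Rowan plays p at [Lo] → Colm plays R at [Lo-p] → Rowan plays In at [Lo-p-R] → (2, 5)
vs L: Rowan plays Lo → Rowan plays p at [Lo] → Colm plays L at [Lo-p] → (1, 2)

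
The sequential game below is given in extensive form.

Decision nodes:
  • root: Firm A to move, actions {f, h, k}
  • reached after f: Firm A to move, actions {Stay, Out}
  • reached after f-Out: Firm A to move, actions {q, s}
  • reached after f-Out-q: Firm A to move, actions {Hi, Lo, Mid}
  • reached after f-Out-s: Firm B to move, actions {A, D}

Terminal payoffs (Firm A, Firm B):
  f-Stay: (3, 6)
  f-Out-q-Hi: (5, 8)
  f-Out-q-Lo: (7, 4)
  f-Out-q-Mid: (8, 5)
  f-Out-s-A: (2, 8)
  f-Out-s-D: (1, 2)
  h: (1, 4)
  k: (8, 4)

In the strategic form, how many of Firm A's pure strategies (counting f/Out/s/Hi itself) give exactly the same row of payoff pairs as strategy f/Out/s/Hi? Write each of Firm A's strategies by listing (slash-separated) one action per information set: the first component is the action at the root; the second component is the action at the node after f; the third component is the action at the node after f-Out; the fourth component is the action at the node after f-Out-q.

3

Row for f/Out/s/Hi (columns A, D): (2,8) (1,2).
Under f/Out/s/Hi, Firm A's choice at the node after f-Out-q can never be reached regardless of what Firm B does, so varying those choices leaves every outcome unchanged.
Holding the reachable choices fixed and varying the unreachable one freely already gives 3 equivalent strategies.
No other strategy reproduces this row, so those 3 are the full class: f/Out/s/Hi, f/Out/s/Lo, f/Out/s/Mid.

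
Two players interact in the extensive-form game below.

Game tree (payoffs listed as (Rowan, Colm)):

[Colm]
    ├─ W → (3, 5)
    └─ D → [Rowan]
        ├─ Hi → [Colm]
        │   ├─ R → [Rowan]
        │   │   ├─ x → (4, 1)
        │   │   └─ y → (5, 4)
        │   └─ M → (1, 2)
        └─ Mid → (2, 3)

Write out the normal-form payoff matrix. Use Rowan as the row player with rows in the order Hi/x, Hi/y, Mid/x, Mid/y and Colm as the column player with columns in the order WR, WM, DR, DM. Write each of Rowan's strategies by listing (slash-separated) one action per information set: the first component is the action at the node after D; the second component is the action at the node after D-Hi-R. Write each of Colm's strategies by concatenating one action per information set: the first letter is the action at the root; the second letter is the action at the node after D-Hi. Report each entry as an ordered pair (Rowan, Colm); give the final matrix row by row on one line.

Hi/x: (3,5) (3,5) (4,1) (1,2) | Hi/y: (3,5) (3,5) (5,4) (1,2) | Mid/x: (3,5) (3,5) (2,3) (2,3) | Mid/y: (3,5) (3,5) (2,3) (2,3)

Row Hi/x: WR→(3,5), WM→(3,5), DR→(4,1), DM→(1,2)
Row Hi/y: WR→(3,5), WM→(3,5), DR→(5,4), DM→(1,2)
Row Mid/x: WR→(3,5), WM→(3,5), DR→(2,3), DM→(2,3)
Row Mid/y: WR→(3,5), WM→(3,5), DR→(2,3), DM→(2,3)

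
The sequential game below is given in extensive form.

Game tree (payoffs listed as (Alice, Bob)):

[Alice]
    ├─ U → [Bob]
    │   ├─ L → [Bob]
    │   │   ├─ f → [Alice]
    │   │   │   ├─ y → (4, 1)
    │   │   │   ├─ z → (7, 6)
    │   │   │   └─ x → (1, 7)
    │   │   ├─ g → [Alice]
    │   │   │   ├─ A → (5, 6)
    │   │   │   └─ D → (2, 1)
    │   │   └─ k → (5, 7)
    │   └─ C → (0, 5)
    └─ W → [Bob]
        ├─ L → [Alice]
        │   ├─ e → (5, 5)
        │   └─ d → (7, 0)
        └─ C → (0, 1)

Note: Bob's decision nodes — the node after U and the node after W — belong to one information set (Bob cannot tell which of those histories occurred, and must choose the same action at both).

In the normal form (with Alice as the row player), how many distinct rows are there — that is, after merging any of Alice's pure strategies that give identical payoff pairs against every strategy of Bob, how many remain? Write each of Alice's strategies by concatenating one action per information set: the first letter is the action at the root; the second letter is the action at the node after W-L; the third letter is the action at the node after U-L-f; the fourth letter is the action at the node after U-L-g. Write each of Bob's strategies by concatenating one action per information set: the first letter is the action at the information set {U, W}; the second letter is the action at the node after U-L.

8

Alice has 24 pure strategies: UeyA, UeyD, UezA, UezD, UexA, UexD, UdyA, UdyD, UdzA, UdzD, UdxA, UdxD, WeyA, WeyD, WezA, WezD, WexA, WexD, WdyA, WdyD, WdzA, WdzD, WdxA, WdxD. Columns: Lf, Lg, Lk, Cf, Cg, Ck.
{UeyA, UdyA} → row (4,1) (5,6) (5,7) (0,5) (0,5) (0,5)
{UeyD, UdyD} → row (4,1) (2,1) (5,7) (0,5) (0,5) (0,5)
{UezA, UdzA} → row (7,6) (5,6) (5,7) (0,5) (0,5) (0,5)
{UezD, UdzD} → row (7,6) (2,1) (5,7) (0,5) (0,5) (0,5)
{UexA, UdxA} → row (1,7) (5,6) (5,7) (0,5) (0,5) (0,5)
{UexD, UdxD} → row (1,7) (2,1) (5,7) (0,5) (0,5) (0,5)
{WeyA, WeyD, WezA, WezD, WexA, WexD} → row (5,5) (5,5) (5,5) (0,1) (0,1) (0,1)
{WdyA, WdyD, WdzA, WdzD, WdxA, WdxD} → row (7,0) (7,0) (7,0) (0,1) (0,1) (0,1)
That's 8 distinct rows out of 24 strategies.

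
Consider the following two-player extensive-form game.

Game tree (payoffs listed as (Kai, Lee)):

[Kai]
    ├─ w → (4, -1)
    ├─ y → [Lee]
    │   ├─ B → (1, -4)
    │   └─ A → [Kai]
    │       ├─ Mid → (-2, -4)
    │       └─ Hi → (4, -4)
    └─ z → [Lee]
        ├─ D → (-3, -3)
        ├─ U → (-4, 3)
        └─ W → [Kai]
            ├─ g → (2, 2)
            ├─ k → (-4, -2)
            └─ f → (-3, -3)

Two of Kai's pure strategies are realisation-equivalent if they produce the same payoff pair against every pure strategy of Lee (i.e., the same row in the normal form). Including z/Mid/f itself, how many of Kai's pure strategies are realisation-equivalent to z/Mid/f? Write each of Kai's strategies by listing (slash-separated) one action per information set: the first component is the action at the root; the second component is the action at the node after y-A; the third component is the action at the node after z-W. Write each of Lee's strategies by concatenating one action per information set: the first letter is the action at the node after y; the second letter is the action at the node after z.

Row for z/Mid/f (columns BD, BU, BW, AD, AU, AW): (-3,-3) (-4,3) (-3,-3) (-3,-3) (-4,3) (-3,-3).
Under z/Mid/f, Kai's choice at the node after y-A can never be reached regardless of what Lee does, so varying those choices leaves every outcome unchanged.
Holding the reachable choices fixed and varying the unreachable one freely already gives 2 equivalent strategies.
No other strategy reproduces this row, so those 2 are the full class: z/Mid/f, z/Hi/f.

2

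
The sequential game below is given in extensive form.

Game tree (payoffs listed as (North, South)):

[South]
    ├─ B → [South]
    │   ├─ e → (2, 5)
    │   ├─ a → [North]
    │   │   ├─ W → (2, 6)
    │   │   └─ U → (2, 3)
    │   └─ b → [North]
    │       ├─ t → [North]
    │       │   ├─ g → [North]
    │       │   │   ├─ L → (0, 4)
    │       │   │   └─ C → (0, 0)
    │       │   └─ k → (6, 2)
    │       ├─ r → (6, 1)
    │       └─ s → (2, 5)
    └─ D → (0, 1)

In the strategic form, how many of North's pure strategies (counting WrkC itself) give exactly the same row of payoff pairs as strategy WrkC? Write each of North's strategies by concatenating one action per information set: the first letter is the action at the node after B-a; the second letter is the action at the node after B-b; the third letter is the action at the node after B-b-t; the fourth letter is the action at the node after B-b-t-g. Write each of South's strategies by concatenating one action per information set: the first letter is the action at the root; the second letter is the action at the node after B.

Row for WrkC (columns Be, Ba, Bb, De, Da, Db): (2,5) (2,6) (6,1) (0,1) (0,1) (0,1).
Under WrkC, North's choice at the node after B-b-t and at the node after B-b-t-g can never be reached regardless of what South does, so varying those choices leaves every outcome unchanged.
Holding the reachable choices fixed and varying the unreachable ones freely already gives 2 × 2 = 4 equivalent strategies.
No other strategy reproduces this row, so those 4 are the full class: WrgL, WrgC, WrkL, WrkC.

4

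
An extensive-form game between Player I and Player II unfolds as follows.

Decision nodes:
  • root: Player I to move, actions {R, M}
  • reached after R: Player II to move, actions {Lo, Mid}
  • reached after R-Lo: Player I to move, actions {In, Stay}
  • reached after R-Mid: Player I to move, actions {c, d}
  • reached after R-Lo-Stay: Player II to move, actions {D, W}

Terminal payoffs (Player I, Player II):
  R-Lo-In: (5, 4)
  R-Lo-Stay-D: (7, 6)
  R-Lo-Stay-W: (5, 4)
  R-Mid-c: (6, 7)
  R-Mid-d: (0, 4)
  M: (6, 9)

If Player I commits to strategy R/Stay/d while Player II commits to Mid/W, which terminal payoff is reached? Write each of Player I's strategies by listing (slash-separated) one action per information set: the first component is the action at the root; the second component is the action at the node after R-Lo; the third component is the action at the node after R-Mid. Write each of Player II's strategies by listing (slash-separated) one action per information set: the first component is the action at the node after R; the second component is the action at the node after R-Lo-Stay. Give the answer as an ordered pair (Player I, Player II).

Trace the play path from the root:
  Player I plays R
  Player II plays Mid at [R]
  Player I plays d at [R-Mid]
→ terminal payoff (0, 4).
(Player I's choice at the node after R-Lo is never reached on this path, so it doesn't affect the outcome.)

(0, 4)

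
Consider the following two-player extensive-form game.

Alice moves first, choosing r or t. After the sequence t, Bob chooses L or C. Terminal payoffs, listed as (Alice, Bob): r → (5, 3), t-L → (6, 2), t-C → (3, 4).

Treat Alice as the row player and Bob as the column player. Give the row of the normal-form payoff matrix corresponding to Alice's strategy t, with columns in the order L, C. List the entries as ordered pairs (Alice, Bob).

vs L: Alice plays t → Bob plays L at [t] → (6, 2)
vs C: Alice plays t → Bob plays C at [t] → (3, 4)

(6,2) (3,4)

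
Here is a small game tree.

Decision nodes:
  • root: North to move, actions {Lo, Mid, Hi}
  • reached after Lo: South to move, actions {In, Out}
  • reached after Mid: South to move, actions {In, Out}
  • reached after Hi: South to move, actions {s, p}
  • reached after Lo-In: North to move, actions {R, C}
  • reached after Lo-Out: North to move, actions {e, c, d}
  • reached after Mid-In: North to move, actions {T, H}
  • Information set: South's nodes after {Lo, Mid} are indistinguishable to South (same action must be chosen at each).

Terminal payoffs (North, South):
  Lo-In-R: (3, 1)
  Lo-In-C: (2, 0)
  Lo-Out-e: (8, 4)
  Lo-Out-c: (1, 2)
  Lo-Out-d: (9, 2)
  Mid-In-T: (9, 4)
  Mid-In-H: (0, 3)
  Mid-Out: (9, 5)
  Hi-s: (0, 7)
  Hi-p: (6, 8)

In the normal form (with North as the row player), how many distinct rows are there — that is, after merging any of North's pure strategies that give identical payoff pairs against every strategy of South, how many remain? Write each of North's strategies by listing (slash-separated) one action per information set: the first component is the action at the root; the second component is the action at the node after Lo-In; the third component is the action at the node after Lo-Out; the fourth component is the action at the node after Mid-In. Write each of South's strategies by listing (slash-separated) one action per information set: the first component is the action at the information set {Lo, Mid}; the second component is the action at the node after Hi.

9

North has 36 pure strategies: Lo/R/e/T, Lo/R/e/H, Lo/R/c/T, Lo/R/c/H, Lo/R/d/T, Lo/R/d/H, Lo/C/e/T, Lo/C/e/H, Lo/C/c/T, Lo/C/c/H, Lo/C/d/T, Lo/C/d/H, Mid/R/e/T, Mid/R/e/H, Mid/R/c/T, Mid/R/c/H, Mid/R/d/T, Mid/R/d/H, Mid/C/e/T, Mid/C/e/H, Mid/C/c/T, Mid/C/c/H, Mid/C/d/T, Mid/C/d/H, Hi/R/e/T, Hi/R/e/H, Hi/R/c/T, Hi/R/c/H, Hi/R/d/T, Hi/R/d/H, Hi/C/e/T, Hi/C/e/H, Hi/C/c/T, Hi/C/c/H, Hi/C/d/T, Hi/C/d/H. Columns: In/s, In/p, Out/s, Out/p.
{Lo/R/e/T, Lo/R/e/H} → row (3,1) (3,1) (8,4) (8,4)
{Lo/R/c/T, Lo/R/c/H} → row (3,1) (3,1) (1,2) (1,2)
{Lo/R/d/T, Lo/R/d/H} → row (3,1) (3,1) (9,2) (9,2)
{Lo/C/e/T, Lo/C/e/H} → row (2,0) (2,0) (8,4) (8,4)
{Lo/C/c/T, Lo/C/c/H} → row (2,0) (2,0) (1,2) (1,2)
{Lo/C/d/T, Lo/C/d/H} → row (2,0) (2,0) (9,2) (9,2)
{Mid/R/e/T, Mid/R/c/T, Mid/R/d/T, Mid/C/e/T, Mid/C/c/T, Mid/C/d/T} → row (9,4) (9,4) (9,5) (9,5)
{Mid/R/e/H, Mid/R/c/H, Mid/R/d/H, Mid/C/e/H, Mid/C/c/H, Mid/C/d/H} → row (0,3) (0,3) (9,5) (9,5)
{Hi/R/e/T, Hi/R/e/H, Hi/R/c/T, Hi/R/c/H, Hi/R/d/T, Hi/R/d/H, Hi/C/e/T, Hi/C/e/H, Hi/C/c/T, Hi/C/c/H, Hi/C/d/T, Hi/C/d/H} → row (0,7) (6,8) (0,7) (6,8)
That's 9 distinct rows out of 36 strategies.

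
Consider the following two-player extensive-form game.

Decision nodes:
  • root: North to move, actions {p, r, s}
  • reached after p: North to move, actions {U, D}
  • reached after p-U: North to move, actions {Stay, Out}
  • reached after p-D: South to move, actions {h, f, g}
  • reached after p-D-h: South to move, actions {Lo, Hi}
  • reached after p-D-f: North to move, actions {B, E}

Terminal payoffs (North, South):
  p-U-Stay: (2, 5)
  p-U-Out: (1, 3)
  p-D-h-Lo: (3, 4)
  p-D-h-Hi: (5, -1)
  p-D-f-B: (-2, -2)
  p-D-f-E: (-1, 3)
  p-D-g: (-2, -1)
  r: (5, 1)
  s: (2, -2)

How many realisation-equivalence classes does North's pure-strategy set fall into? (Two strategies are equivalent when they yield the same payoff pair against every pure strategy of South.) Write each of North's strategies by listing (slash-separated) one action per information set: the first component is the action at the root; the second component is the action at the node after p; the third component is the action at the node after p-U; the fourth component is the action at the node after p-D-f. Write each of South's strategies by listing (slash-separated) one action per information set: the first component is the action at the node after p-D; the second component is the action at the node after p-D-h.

6

North has 24 pure strategies: p/U/Stay/B, p/U/Stay/E, p/U/Out/B, p/U/Out/E, p/D/Stay/B, p/D/Stay/E, p/D/Out/B, p/D/Out/E, r/U/Stay/B, r/U/Stay/E, r/U/Out/B, r/U/Out/E, r/D/Stay/B, r/D/Stay/E, r/D/Out/B, r/D/Out/E, s/U/Stay/B, s/U/Stay/E, s/U/Out/B, s/U/Out/E, s/D/Stay/B, s/D/Stay/E, s/D/Out/B, s/D/Out/E. Columns: h/Lo, h/Hi, f/Lo, f/Hi, g/Lo, g/Hi.
{p/U/Stay/B, p/U/Stay/E} → row (2,5) (2,5) (2,5) (2,5) (2,5) (2,5)
{p/U/Out/B, p/U/Out/E} → row (1,3) (1,3) (1,3) (1,3) (1,3) (1,3)
{p/D/Stay/B, p/D/Out/B} → row (3,4) (5,-1) (-2,-2) (-2,-2) (-2,-1) (-2,-1)
{p/D/Stay/E, p/D/Out/E} → row (3,4) (5,-1) (-1,3) (-1,3) (-2,-1) (-2,-1)
{r/U/Stay/B, r/U/Stay/E, r/U/Out/B, r/U/Out/E, r/D/Stay/B, r/D/Stay/E, r/D/Out/B, r/D/Out/E} → row (5,1) (5,1) (5,1) (5,1) (5,1) (5,1)
{s/U/Stay/B, s/U/Stay/E, s/U/Out/B, s/U/Out/E, s/D/Stay/B, s/D/Stay/E, s/D/Out/B, s/D/Out/E} → row (2,-2) (2,-2) (2,-2) (2,-2) (2,-2) (2,-2)
That's 6 distinct rows out of 24 strategies.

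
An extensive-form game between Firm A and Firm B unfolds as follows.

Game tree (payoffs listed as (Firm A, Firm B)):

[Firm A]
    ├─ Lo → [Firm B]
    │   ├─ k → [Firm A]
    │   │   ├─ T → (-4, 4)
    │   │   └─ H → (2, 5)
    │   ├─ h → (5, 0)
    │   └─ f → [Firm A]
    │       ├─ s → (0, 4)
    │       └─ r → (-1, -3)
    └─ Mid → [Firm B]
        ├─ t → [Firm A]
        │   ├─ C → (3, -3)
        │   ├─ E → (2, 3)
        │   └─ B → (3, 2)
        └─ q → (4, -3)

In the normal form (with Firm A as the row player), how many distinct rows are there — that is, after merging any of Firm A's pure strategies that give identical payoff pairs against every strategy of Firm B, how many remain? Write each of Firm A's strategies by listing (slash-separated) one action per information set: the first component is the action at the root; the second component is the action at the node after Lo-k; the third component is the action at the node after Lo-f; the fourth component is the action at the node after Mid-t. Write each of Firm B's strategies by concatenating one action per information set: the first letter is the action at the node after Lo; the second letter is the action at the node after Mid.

Firm A has 24 pure strategies: Lo/T/s/C, Lo/T/s/E, Lo/T/s/B, Lo/T/r/C, Lo/T/r/E, Lo/T/r/B, Lo/H/s/C, Lo/H/s/E, Lo/H/s/B, Lo/H/r/C, Lo/H/r/E, Lo/H/r/B, Mid/T/s/C, Mid/T/s/E, Mid/T/s/B, Mid/T/r/C, Mid/T/r/E, Mid/T/r/B, Mid/H/s/C, Mid/H/s/E, Mid/H/s/B, Mid/H/r/C, Mid/H/r/E, Mid/H/r/B. Columns: kt, kq, ht, hq, ft, fq.
{Lo/T/s/C, Lo/T/s/E, Lo/T/s/B} → row (-4,4) (-4,4) (5,0) (5,0) (0,4) (0,4)
{Lo/T/r/C, Lo/T/r/E, Lo/T/r/B} → row (-4,4) (-4,4) (5,0) (5,0) (-1,-3) (-1,-3)
{Lo/H/s/C, Lo/H/s/E, Lo/H/s/B} → row (2,5) (2,5) (5,0) (5,0) (0,4) (0,4)
{Lo/H/r/C, Lo/H/r/E, Lo/H/r/B} → row (2,5) (2,5) (5,0) (5,0) (-1,-3) (-1,-3)
{Mid/T/s/C, Mid/T/r/C, Mid/H/s/C, Mid/H/r/C} → row (3,-3) (4,-3) (3,-3) (4,-3) (3,-3) (4,-3)
{Mid/T/s/E, Mid/T/r/E, Mid/H/s/E, Mid/H/r/E} → row (2,3) (4,-3) (2,3) (4,-3) (2,3) (4,-3)
{Mid/T/s/B, Mid/T/r/B, Mid/H/s/B, Mid/H/r/B} → row (3,2) (4,-3) (3,2) (4,-3) (3,2) (4,-3)
That's 7 distinct rows out of 24 strategies.

7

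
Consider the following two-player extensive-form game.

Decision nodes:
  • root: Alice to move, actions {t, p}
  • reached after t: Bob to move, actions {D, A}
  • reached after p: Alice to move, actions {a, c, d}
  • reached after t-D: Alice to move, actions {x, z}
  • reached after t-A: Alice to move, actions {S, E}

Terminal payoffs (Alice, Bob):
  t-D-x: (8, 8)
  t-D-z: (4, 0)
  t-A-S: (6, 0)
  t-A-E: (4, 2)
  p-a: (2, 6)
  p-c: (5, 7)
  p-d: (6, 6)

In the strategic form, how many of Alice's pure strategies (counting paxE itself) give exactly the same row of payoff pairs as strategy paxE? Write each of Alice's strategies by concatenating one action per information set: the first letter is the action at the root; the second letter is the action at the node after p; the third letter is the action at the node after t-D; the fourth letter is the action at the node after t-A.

Row for paxE (columns D, A): (2,6) (2,6).
Under paxE, Alice's choice at the node after t-D and at the node after t-A can never be reached regardless of what Bob does, so varying those choices leaves every outcome unchanged.
Holding the reachable choices fixed and varying the unreachable ones freely already gives 2 × 2 = 4 equivalent strategies.
No other strategy reproduces this row, so those 4 are the full class: paxS, paxE, pazS, pazE.

4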